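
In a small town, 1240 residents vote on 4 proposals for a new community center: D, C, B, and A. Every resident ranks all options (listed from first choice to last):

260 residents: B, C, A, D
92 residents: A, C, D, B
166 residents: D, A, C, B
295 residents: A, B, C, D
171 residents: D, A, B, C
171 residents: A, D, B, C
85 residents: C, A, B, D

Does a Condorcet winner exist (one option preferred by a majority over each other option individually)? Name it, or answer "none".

A

A vs D: 903–337 for A.
A vs C: 895–345 for A.
A vs B: 980–260 for A.
A beats every other option head-to-head.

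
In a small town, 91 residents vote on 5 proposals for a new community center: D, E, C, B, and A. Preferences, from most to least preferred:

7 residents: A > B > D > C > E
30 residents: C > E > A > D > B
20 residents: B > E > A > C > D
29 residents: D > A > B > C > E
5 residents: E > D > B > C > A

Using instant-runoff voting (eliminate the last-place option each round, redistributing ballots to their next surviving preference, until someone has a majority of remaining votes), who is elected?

Round 1: D 29, E 5, C 30, B 20, A 7. Eliminate E.
Round 2: D 34, C 30, B 20, A 7. Eliminate A.
Round 3: D 34, C 30, B 27. Eliminate B.
Round 4: D 41, C 50. C has a majority.

C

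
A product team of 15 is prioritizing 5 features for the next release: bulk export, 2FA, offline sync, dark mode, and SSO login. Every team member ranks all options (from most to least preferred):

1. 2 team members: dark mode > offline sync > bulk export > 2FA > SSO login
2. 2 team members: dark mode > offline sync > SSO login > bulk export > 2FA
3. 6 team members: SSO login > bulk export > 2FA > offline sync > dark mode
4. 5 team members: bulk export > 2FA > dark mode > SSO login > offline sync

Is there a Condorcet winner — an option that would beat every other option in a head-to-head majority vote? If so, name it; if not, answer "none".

none

Checking pairwise contests:
SSO login beats bulk export 8–7.
bulk export beats 2FA 15–0.
bulk export beats offline sync 11–4.
bulk export beats dark mode 11–4.
dark mode beats SSO login 9–6.
Every option loses at least one head-to-head, so there is no Condorcet winner.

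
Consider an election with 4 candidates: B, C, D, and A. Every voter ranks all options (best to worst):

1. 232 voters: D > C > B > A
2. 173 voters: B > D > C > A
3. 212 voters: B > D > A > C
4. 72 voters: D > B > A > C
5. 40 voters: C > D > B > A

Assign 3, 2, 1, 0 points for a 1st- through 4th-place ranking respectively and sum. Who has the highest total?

D

B: 232·1 + 173·3 + 212·3 + 72·2 + 40·1 = 1571
C: 232·2 + 173·1 + 212·0 + 72·0 + 40·3 = 757
D: 232·3 + 173·2 + 212·2 + 72·3 + 40·2 = 1762
A: 232·0 + 173·0 + 212·1 + 72·1 + 40·0 = 284
D has the highest Borda score (1762).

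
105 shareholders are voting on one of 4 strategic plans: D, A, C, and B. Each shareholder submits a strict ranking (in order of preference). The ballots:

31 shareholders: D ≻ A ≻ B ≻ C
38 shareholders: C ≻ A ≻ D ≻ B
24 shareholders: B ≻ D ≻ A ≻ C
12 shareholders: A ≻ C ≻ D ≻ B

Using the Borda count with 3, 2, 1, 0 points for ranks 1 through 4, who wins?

A

D: 31·3 + 38·1 + 24·2 + 12·1 = 191
A: 31·2 + 38·2 + 24·1 + 12·3 = 198
C: 31·0 + 38·3 + 24·0 + 12·2 = 138
B: 31·1 + 38·0 + 24·3 + 12·0 = 103
A has the highest Borda score (198).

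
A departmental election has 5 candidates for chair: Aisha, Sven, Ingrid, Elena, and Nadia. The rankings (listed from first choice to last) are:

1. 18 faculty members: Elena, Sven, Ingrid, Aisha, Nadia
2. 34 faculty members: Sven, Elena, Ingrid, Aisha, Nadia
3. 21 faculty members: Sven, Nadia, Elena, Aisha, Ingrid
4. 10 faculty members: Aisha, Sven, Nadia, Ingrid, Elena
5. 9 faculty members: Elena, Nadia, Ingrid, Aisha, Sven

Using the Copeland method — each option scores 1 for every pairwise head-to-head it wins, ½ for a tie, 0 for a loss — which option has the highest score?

Sven

Aisha: beats Nadia; loses to Sven, Ingrid, and Elena → score 1.
Sven: beats Aisha, Ingrid, Elena, and Nadia → score 4.
Ingrid: beats Aisha and Nadia; loses to Sven and Elena → score 2.
Elena: beats Aisha, Ingrid, and Nadia; loses to Sven → score 3.
Nadia: loses to Aisha, Sven, Ingrid, and Elena → score 0.
Sven has the best pairwise record.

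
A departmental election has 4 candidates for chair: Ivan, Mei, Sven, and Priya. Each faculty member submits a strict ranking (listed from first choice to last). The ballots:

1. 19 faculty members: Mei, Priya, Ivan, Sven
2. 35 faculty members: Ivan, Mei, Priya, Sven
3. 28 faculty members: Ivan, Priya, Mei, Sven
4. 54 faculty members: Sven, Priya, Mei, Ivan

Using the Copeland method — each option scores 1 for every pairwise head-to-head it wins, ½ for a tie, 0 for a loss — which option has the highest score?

Priya

Ivan: beats Sven; loses to Mei and Priya → score 1.
Mei: beats Ivan and Sven; loses to Priya → score 2.
Sven: loses to Ivan, Mei, and Priya → score 0.
Priya: beats Ivan, Mei, and Sven → score 3.
Priya has the best pairwise record.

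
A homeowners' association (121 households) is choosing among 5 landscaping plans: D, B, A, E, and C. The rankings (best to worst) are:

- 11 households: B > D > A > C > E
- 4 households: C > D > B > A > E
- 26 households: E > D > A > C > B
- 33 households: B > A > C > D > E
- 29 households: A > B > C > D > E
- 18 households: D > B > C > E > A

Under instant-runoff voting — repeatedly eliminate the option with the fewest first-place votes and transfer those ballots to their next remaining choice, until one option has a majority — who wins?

Round 1: D 18, B 44, A 29, E 26, C 4. Eliminate C.
Round 2: D 22, B 44, A 29, E 26. Eliminate D.
Round 3: B 66, A 29, E 26. B has a majority.

B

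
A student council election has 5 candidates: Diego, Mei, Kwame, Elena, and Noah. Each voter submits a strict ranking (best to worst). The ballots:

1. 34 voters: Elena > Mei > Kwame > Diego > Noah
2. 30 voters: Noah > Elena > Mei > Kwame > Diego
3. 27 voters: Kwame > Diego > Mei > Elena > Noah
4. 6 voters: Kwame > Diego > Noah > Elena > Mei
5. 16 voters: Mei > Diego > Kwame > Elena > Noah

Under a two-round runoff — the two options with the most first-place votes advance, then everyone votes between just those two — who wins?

Elena

Round 1 first-place votes: Diego 0, Mei 16, Kwame 33, Elena 34, Noah 30.
Elena and Kwame advance.
Runoff: Elena is preferred to Kwame by 64 voters; Kwame by 49.
Elena wins the runoff.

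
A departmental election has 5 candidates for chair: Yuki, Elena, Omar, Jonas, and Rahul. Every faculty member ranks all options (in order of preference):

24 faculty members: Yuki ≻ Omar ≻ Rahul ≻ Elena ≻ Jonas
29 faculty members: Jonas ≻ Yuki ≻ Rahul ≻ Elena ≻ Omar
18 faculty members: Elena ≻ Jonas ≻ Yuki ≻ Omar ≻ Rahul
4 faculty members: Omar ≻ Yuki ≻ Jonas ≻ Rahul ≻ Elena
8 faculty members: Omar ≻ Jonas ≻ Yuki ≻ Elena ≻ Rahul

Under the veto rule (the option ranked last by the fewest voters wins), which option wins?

Last-place votes: Yuki 0, Elena 4, Omar 29, Jonas 24, Rahul 26.
Yuki is ranked last by the fewest voters, so Yuki wins.

Yuki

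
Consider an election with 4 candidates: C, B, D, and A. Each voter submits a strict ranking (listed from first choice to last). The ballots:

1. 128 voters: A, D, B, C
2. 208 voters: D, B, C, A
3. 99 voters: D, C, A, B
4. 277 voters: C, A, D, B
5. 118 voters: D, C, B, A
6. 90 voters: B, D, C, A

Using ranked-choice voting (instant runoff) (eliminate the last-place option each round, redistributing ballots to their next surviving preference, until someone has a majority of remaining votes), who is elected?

D

Round 1: C 277, B 90, D 425, A 128. Eliminate B.
Round 2: C 277, D 515, A 128. D has a majority.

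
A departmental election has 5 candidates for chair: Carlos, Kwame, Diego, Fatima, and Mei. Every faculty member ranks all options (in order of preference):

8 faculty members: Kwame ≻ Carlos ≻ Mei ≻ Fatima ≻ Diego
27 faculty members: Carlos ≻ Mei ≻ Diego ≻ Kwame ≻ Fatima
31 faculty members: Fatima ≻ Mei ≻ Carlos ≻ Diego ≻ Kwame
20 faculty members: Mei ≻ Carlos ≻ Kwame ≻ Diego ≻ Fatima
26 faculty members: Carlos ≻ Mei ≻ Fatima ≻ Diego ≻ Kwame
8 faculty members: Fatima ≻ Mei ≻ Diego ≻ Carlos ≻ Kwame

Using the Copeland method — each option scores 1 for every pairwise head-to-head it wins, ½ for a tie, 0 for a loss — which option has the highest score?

Carlos

Carlos: beats Kwame, Diego, Fatima, and Mei → score 4.
Kwame: loses to Carlos, Diego, Fatima, and Mei → score 0.
Diego: beats Kwame; loses to Carlos, Fatima, and Mei → score 1.
Fatima: beats Kwame and Diego; loses to Carlos and Mei → score 2.
Mei: beats Kwame, Diego, and Fatima; loses to Carlos → score 3.
Carlos has the best pairwise record.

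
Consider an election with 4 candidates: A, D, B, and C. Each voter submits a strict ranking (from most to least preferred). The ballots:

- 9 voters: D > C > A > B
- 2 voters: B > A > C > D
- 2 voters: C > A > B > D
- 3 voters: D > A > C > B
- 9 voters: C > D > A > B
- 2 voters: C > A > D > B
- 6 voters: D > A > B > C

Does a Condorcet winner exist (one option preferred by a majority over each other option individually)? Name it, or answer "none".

D

D vs A: 27–6 for D.
D vs B: 29–4 for D.
D vs C: 18–15 for D.
D beats every other option head-to-head.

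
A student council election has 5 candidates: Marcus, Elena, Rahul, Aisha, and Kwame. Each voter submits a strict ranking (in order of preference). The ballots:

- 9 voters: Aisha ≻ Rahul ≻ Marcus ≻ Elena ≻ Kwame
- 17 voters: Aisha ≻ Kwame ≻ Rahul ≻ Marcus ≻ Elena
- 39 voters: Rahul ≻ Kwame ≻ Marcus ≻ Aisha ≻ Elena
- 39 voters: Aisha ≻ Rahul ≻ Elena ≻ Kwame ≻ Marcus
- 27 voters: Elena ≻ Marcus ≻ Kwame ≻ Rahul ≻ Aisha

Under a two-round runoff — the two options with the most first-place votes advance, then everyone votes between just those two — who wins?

Rahul

Round 1 first-place votes: Marcus 0, Elena 27, Rahul 39, Aisha 65, Kwame 0.
Aisha and Rahul advance.
Runoff: Aisha is preferred to Rahul by 65 voters; Rahul by 66.
Rahul wins the runoff.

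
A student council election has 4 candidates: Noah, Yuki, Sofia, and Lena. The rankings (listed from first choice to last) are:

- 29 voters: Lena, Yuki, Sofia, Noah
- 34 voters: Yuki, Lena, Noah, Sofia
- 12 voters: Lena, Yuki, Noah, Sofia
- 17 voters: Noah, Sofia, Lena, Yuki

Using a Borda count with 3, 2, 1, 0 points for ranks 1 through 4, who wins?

Noah: 29·0 + 34·1 + 12·1 + 17·3 = 97
Yuki: 29·2 + 34·3 + 12·2 + 17·0 = 184
Sofia: 29·1 + 34·0 + 12·0 + 17·2 = 63
Lena: 29·3 + 34·2 + 12·3 + 17·1 = 208
Lena has the highest Borda score (208).

Lena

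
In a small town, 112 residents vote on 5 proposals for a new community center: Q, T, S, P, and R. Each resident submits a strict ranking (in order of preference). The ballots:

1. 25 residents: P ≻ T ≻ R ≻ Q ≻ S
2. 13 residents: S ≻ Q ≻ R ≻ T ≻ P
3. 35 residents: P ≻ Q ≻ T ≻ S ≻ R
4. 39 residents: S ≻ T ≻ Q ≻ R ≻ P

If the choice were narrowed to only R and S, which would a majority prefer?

Voters preferring R to S: 25; preferring S to R: 87.
S wins the head-to-head.

S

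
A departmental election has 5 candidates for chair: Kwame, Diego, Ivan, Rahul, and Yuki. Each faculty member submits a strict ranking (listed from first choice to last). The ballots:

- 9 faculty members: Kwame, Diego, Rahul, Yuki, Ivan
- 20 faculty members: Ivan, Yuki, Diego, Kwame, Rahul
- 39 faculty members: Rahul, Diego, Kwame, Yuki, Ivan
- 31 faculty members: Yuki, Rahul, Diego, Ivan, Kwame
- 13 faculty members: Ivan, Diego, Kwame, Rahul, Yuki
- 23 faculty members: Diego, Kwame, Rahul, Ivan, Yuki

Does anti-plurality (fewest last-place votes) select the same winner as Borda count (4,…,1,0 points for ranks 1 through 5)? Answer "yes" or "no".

Anti-plurality — last-place votes: Kwame 31, Diego 0, Ivan 48, Rahul 20, Yuki 36. Winner: Diego.
Borda — scores: Kwame 229, Diego 377, Ivan 186, Rahul 326, Yuki 232. Winner: Diego.
The two methods agree.

yes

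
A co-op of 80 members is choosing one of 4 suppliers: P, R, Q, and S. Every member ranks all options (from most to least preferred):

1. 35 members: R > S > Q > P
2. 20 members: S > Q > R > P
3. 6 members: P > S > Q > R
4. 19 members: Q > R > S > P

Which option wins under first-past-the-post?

First-place votes: P 6, R 35, Q 19, S 20.
R has the most first-place votes.

R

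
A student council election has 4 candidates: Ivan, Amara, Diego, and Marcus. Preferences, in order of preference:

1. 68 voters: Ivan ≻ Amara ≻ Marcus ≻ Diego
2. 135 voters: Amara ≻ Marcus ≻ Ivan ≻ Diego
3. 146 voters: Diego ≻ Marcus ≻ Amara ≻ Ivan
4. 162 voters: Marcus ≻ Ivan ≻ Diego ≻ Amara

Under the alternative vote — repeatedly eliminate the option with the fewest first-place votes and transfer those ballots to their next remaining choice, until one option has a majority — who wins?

Marcus

Round 1: Ivan 68, Amara 135, Diego 146, Marcus 162. Eliminate Ivan.
Round 2: Amara 203, Diego 146, Marcus 162. Eliminate Diego.
Round 3: Amara 203, Marcus 308. Marcus has a majority.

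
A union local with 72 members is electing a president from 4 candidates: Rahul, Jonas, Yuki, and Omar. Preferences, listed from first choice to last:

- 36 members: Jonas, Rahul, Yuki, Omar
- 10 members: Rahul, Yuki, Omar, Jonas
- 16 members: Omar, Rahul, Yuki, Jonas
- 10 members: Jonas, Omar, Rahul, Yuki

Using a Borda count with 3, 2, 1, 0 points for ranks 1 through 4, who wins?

Rahul

Rahul: 36·2 + 10·3 + 16·2 + 10·1 = 144
Jonas: 36·3 + 10·0 + 16·0 + 10·3 = 138
Yuki: 36·1 + 10·2 + 16·1 + 10·0 = 72
Omar: 36·0 + 10·1 + 16·3 + 10·2 = 78
Rahul has the highest Borda score (144).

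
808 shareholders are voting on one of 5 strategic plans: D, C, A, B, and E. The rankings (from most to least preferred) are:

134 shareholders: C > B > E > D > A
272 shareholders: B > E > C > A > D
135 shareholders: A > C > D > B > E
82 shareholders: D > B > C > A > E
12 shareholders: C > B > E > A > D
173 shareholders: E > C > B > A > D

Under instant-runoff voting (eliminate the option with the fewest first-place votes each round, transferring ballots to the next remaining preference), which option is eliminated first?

D

Round 1: D 82, C 146, A 135, B 272, E 173. Eliminate D.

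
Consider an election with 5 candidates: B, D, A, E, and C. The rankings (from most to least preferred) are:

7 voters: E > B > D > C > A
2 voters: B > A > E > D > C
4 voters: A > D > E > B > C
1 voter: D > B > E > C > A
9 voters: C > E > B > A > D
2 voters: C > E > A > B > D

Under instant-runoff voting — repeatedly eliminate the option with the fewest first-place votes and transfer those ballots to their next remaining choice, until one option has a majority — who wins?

E

Round 1: B 2, D 1, A 4, E 7, C 11. Eliminate D.
Round 2: B 3, A 4, E 7, C 11. Eliminate B.
Round 3: A 6, E 8, C 11. Eliminate A.
Round 4: E 14, C 11. E has a majority.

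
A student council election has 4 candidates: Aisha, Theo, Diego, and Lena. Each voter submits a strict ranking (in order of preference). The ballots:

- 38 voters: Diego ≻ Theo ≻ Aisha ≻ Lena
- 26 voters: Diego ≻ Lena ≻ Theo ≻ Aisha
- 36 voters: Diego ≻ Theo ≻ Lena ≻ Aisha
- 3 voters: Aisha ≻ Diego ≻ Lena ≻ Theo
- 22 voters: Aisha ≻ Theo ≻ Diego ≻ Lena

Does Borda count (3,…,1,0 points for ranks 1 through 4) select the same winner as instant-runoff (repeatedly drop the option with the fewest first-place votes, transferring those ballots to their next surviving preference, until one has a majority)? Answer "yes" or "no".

Borda — scores: Aisha 113, Theo 218, Diego 328, Lena 91. Winner: Diego.
Instant-runoff — R1 Aisha 25, Theo 0, Diego 100, Lena 0 (Diego winner). Winner: Diego.
The two methods agree.

yes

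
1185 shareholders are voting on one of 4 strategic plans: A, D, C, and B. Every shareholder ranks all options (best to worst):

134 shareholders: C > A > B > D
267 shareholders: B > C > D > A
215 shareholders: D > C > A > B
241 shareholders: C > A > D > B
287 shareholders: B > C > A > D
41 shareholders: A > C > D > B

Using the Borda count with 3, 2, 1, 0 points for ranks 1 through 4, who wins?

C

A: 134·2 + 267·0 + 215·1 + 241·2 + 287·1 + 41·3 = 1375
D: 134·0 + 267·1 + 215·3 + 241·1 + 287·0 + 41·1 = 1194
C: 134·3 + 267·2 + 215·2 + 241·3 + 287·2 + 41·2 = 2745
B: 134·1 + 267·3 + 215·0 + 241·0 + 287·3 + 41·0 = 1796
C has the highest Borda score (2745).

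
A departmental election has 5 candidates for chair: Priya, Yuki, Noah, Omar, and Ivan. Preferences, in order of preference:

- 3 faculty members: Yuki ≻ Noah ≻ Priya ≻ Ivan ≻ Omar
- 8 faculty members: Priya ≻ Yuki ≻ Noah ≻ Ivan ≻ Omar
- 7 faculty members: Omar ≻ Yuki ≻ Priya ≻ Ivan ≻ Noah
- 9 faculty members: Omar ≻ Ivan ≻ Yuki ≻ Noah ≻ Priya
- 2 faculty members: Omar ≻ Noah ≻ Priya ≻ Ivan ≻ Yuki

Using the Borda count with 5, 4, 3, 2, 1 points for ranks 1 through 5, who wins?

Priya: 3·3 + 8·5 + 7·3 + 9·1 + 2·3 = 85
Yuki: 3·5 + 8·4 + 7·4 + 9·3 + 2·1 = 104
Noah: 3·4 + 8·3 + 7·1 + 9·2 + 2·4 = 69
Omar: 3·1 + 8·1 + 7·5 + 9·5 + 2·5 = 101
Ivan: 3·2 + 8·2 + 7·2 + 9·4 + 2·2 = 76
Yuki has the highest Borda score (104).

Yuki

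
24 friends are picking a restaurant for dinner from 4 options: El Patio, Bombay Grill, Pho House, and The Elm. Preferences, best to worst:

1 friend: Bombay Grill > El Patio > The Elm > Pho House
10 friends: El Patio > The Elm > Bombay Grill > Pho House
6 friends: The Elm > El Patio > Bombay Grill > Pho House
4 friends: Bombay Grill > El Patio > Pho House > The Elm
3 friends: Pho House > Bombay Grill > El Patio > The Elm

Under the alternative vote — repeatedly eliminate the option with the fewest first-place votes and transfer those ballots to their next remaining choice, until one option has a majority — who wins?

Round 1: El Patio 10, Bombay Grill 5, Pho House 3, The Elm 6. Eliminate Pho House.
Round 2: El Patio 10, Bombay Grill 8, The Elm 6. Eliminate The Elm.
Round 3: El Patio 16, Bombay Grill 8. El Patio has a majority.

El Patio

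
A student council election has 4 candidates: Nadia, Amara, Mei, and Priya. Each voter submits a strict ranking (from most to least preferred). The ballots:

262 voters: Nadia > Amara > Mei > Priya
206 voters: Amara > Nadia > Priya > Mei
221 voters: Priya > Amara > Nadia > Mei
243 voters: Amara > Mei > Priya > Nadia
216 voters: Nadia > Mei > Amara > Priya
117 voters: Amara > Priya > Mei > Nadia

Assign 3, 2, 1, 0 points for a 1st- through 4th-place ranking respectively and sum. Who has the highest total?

Nadia: 262·3 + 206·2 + 221·1 + 243·0 + 216·3 + 117·0 = 2067
Amara: 262·2 + 206·3 + 221·2 + 243·3 + 216·1 + 117·3 = 2880
Mei: 262·1 + 206·0 + 221·0 + 243·2 + 216·2 + 117·1 = 1297
Priya: 262·0 + 206·1 + 221·3 + 243·1 + 216·0 + 117·2 = 1346
Amara has the highest Borda score (2880).

Amara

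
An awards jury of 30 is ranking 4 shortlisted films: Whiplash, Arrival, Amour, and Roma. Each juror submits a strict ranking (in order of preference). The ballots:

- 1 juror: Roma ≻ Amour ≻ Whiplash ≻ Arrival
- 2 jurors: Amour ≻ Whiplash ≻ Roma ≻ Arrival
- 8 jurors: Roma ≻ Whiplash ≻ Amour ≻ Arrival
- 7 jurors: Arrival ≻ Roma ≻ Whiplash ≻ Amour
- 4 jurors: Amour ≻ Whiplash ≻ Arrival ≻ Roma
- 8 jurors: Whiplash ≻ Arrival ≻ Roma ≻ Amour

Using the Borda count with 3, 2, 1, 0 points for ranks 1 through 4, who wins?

Whiplash: 1·1 + 2·2 + 8·2 + 7·1 + 4·2 + 8·3 = 60
Arrival: 1·0 + 2·0 + 8·0 + 7·3 + 4·1 + 8·2 = 41
Amour: 1·2 + 2·3 + 8·1 + 7·0 + 4·3 + 8·0 = 28
Roma: 1·3 + 2·1 + 8·3 + 7·2 + 4·0 + 8·1 = 51
Whiplash has the highest Borda score (60).

Whiplash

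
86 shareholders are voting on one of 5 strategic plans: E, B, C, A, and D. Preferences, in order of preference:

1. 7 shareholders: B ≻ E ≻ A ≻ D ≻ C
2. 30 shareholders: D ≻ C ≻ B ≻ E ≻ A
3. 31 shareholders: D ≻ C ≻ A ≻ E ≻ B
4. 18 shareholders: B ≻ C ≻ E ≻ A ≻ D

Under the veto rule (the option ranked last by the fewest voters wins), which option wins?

E

Last-place votes: E 0, B 31, C 7, A 30, D 18.
E is ranked last by the fewest voters, so E wins.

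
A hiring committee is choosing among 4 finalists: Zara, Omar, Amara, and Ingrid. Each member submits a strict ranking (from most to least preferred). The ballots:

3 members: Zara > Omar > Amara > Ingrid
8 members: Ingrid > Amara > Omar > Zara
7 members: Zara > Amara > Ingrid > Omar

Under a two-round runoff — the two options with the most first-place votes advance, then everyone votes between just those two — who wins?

Round 1 first-place votes: Zara 10, Omar 0, Amara 0, Ingrid 8.
Zara and Ingrid advance.
Runoff: Zara is preferred to Ingrid by 10 voters; Ingrid by 8.
Zara wins the runoff.

Zara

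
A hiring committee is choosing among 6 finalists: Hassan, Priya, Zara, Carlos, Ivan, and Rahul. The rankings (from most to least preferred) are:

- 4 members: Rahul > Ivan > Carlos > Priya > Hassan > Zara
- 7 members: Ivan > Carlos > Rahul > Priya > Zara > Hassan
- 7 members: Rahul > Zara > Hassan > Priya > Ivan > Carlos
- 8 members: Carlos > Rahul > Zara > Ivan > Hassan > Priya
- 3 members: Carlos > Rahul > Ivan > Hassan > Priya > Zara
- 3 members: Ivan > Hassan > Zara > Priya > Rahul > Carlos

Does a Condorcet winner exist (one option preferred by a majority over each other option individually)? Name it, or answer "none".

Checking pairwise contests:
Zara beats Hassan 22–10.
Hassan beats Priya 21–11.
Carlos beats Zara 22–10.
Ivan beats Carlos 21–11.
Rahul beats Ivan 22–10.
Carlos beats Rahul 18–14.
Every option loses at least one head-to-head, so there is no Condorcet winner.

none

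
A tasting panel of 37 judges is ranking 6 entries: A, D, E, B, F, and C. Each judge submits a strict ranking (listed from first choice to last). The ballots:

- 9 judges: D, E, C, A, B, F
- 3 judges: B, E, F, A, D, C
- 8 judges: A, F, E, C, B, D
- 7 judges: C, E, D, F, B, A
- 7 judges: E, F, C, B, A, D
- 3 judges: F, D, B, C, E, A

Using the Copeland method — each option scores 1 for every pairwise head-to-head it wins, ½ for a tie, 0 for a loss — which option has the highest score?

E

A: loses to D, E, B, F, and C → score 0.
D: beats A and B; loses to E, F, and C → score 2.
E: beats A, D, B, F, and C → score 5.
B: beats A; loses to D, E, F, and C → score 1.
F: beats A, D, B, and C; loses to E → score 4.
C: beats A, D, and B; loses to E and F → score 3.
E has the best pairwise record.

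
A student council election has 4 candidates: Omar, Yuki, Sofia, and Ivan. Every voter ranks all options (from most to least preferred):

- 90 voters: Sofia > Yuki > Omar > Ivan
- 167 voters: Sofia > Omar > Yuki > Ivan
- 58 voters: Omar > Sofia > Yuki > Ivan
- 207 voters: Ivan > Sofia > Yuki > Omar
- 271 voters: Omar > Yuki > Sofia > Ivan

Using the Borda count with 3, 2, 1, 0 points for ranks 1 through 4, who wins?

Omar: 90·1 + 167·2 + 58·3 + 207·0 + 271·3 = 1411
Yuki: 90·2 + 167·1 + 58·1 + 207·1 + 271·2 = 1154
Sofia: 90·3 + 167·3 + 58·2 + 207·2 + 271·1 = 1572
Ivan: 90·0 + 167·0 + 58·0 + 207·3 + 271·0 = 621
Sofia has the highest Borda score (1572).

Sofia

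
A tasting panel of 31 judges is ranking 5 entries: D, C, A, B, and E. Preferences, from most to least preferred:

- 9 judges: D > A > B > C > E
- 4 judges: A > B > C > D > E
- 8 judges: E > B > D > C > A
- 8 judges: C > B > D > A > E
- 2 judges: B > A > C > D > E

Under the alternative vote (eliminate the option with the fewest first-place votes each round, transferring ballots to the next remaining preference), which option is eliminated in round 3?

E

Round 1: D 9, C 8, A 4, B 2, E 8. Eliminate B.
Round 2: D 9, C 8, A 6, E 8. Eliminate A.
Round 3: D 9, C 14, E 8. Eliminate E.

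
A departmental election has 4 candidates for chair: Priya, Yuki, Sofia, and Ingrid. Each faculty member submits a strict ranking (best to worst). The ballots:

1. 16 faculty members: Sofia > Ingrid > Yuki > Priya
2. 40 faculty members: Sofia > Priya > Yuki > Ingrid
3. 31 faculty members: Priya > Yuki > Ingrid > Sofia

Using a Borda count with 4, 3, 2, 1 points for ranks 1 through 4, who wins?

Priya: 16·1 + 40·3 + 31·4 = 260
Yuki: 16·2 + 40·2 + 31·3 = 205
Sofia: 16·4 + 40·4 + 31·1 = 255
Ingrid: 16·3 + 40·1 + 31·2 = 150
Priya has the highest Borda score (260).

Priya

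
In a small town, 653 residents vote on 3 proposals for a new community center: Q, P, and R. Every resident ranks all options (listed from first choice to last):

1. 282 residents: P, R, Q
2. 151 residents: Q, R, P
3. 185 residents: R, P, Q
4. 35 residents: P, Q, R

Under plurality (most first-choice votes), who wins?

First-place votes: Q 151, P 317, R 185.
P has the most first-place votes.

P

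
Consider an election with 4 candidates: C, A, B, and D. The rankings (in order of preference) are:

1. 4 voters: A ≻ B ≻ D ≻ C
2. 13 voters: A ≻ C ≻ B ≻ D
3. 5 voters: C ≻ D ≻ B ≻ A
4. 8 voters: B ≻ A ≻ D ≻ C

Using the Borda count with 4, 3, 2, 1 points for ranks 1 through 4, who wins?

C: 4·1 + 13·3 + 5·4 + 8·1 = 71
A: 4·4 + 13·4 + 5·1 + 8·3 = 97
B: 4·3 + 13·2 + 5·2 + 8·4 = 80
D: 4·2 + 13·1 + 5·3 + 8·2 = 52
A has the highest Borda score (97).

A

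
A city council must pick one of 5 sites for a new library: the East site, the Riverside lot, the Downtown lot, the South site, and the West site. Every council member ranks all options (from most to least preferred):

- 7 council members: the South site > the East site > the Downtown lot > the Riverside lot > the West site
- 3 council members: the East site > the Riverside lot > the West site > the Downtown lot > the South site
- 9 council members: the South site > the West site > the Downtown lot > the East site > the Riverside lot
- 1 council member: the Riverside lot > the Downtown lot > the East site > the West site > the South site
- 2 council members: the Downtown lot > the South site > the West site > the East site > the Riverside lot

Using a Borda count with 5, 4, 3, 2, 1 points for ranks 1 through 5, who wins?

the South site

the East site: 7·4 + 3·5 + 9·2 + 1·3 + 2·2 = 68
the Riverside lot: 7·2 + 3·4 + 9·1 + 1·5 + 2·1 = 42
the Downtown lot: 7·3 + 3·2 + 9·3 + 1·4 + 2·5 = 68
the South site: 7·5 + 3·1 + 9·5 + 1·1 + 2·4 = 92
the West site: 7·1 + 3·3 + 9·4 + 1·2 + 2·3 = 60
the South site has the highest Borda score (92).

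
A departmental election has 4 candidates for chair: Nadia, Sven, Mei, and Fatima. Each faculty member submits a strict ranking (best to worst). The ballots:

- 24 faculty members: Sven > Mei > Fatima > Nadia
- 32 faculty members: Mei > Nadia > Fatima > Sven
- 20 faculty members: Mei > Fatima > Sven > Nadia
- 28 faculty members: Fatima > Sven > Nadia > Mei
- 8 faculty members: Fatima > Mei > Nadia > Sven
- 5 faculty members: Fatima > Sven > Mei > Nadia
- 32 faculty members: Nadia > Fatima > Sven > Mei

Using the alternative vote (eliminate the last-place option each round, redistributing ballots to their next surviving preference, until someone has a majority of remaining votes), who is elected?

Mei

Round 1: Nadia 32, Sven 24, Mei 52, Fatima 41. Eliminate Sven.
Round 2: Nadia 32, Mei 76, Fatima 41. Mei has a majority.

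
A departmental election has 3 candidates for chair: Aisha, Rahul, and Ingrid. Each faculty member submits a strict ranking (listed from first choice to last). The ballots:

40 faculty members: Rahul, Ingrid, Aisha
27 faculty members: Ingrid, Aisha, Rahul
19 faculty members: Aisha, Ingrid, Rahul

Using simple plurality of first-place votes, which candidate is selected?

First-place votes: Aisha 19, Rahul 40, Ingrid 27.
Rahul has the most first-place votes.

Rahul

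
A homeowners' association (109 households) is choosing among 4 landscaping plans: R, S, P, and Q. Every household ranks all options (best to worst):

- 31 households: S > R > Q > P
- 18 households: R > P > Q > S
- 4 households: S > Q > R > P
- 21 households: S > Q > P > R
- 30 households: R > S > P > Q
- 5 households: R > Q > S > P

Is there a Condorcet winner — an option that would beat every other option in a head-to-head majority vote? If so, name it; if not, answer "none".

S

S vs R: 56–53 for S.
S vs P: 91–18 for S.
S vs Q: 86–23 for S.
S beats every other option head-to-head.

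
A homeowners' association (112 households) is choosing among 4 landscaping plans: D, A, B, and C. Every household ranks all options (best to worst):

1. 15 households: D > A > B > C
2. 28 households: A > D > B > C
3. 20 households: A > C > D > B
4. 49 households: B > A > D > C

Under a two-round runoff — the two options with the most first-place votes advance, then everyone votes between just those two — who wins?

Round 1 first-place votes: D 15, A 48, B 49, C 0.
B and A advance.
Runoff: B is preferred to A by 49 voters; A by 63.
A wins the runoff.

A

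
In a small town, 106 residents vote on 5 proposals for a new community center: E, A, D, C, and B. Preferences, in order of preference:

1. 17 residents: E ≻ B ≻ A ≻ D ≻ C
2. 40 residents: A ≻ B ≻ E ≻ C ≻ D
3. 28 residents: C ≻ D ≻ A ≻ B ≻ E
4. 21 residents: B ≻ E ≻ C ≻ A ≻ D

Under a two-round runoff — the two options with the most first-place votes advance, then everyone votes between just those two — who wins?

Round 1 first-place votes: E 17, A 40, D 0, C 28, B 21.
A and C advance.
Runoff: A is preferred to C by 57 voters; C by 49.
A wins the runoff.

A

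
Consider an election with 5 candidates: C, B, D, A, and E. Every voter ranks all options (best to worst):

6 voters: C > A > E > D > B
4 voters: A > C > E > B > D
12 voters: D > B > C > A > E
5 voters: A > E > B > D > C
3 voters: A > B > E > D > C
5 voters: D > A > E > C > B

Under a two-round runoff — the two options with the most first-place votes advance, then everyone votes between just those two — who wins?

Round 1 first-place votes: C 6, B 0, D 17, A 12, E 0.
D and A advance.
Runoff: D is preferred to A by 17 voters; A by 18.
A wins the runoff.

A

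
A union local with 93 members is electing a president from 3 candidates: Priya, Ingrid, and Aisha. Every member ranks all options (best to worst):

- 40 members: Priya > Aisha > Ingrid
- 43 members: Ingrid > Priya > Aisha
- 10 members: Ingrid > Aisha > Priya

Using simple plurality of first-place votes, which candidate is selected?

Ingrid

First-place votes: Priya 40, Ingrid 53, Aisha 0.
Ingrid has the most first-place votes.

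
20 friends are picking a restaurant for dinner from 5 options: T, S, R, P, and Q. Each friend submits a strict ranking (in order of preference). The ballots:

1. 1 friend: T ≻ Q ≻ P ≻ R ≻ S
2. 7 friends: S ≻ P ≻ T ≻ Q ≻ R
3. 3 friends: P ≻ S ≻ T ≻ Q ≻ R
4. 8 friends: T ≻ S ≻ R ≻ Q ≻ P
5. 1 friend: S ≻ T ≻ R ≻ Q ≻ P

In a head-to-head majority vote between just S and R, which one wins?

S

Voters preferring S to R: 19; preferring R to S: 1.
S wins the head-to-head.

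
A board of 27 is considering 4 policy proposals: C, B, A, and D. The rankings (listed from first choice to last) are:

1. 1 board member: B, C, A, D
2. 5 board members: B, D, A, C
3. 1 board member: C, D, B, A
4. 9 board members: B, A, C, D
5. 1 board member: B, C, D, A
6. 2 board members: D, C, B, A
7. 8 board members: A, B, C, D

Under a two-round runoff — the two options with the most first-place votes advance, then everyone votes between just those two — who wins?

B

Round 1 first-place votes: C 1, B 16, A 8, D 2.
B and A advance.
Runoff: B is preferred to A by 19 voters; A by 8.
B wins the runoff.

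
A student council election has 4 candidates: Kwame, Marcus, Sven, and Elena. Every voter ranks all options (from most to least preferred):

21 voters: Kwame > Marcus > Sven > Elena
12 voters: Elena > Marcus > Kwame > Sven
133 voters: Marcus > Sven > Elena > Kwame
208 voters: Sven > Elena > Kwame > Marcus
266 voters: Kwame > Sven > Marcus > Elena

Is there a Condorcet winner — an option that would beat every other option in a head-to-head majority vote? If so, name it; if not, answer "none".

Sven

Sven vs Kwame: 341–299 for Sven.
Sven vs Marcus: 474–166 for Sven.
Sven vs Elena: 628–12 for Sven.
Sven beats every other option head-to-head.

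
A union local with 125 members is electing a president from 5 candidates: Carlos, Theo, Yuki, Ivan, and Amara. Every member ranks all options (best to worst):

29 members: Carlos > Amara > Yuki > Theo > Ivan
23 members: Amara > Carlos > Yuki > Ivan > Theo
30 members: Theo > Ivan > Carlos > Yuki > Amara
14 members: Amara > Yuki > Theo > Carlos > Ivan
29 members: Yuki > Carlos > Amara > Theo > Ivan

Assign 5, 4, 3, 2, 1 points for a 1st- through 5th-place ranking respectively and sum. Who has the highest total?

Carlos

Carlos: 29·5 + 23·4 + 30·3 + 14·2 + 29·4 = 471
Theo: 29·2 + 23·1 + 30·5 + 14·3 + 29·2 = 331
Yuki: 29·3 + 23·3 + 30·2 + 14·4 + 29·5 = 417
Ivan: 29·1 + 23·2 + 30·4 + 14·1 + 29·1 = 238
Amara: 29·4 + 23·5 + 30·1 + 14·5 + 29·3 = 418
Carlos has the highest Borda score (471).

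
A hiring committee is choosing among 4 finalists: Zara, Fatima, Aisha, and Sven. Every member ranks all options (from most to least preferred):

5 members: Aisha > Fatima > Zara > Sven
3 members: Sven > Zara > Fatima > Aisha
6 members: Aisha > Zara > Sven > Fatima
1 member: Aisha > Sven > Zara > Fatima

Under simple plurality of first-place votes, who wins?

First-place votes: Zara 0, Fatima 0, Aisha 12, Sven 3.
Aisha has the most first-place votes.

Aisha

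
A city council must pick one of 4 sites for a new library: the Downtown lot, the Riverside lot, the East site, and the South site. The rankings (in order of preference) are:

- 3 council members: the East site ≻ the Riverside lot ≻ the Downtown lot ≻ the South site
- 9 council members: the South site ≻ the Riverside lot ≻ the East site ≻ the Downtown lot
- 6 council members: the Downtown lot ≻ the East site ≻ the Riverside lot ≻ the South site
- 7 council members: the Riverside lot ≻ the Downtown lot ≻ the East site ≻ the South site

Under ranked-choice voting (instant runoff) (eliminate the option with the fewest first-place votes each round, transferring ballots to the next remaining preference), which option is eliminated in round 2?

the Downtown lot

Round 1: the Downtown lot 6, the Riverside lot 7, the East site 3, the South site 9. Eliminate the East site.
Round 2: the Downtown lot 6, the Riverside lot 10, the South site 9. Eliminate the Downtown lot.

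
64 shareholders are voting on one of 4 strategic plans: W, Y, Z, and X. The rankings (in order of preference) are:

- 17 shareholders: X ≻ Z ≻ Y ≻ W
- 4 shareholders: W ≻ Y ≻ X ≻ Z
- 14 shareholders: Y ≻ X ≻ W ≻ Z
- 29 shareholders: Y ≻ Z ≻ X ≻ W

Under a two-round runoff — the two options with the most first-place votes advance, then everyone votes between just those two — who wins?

Round 1 first-place votes: W 4, Y 43, Z 0, X 17.
Y and X advance.
Runoff: Y is preferred to X by 47 voters; X by 17.
Y wins the runoff.

Y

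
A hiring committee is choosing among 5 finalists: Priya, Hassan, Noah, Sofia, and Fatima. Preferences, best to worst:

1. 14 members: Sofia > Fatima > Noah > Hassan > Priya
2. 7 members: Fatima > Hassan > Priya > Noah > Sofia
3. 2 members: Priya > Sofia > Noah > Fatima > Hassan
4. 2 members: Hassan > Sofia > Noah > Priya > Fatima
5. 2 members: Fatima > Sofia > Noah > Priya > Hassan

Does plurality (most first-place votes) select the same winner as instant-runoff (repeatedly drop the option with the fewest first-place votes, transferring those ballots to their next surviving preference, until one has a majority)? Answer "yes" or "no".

yes

Plurality — first-place votes: Priya 2, Hassan 2, Noah 0, Sofia 14, Fatima 9. Winner: Sofia.
Instant-runoff — R1 Priya 2, Hassan 2, Noah 0, Sofia 14, Fatima 9 (Sofia winner). Winner: Sofia.
The two methods agree.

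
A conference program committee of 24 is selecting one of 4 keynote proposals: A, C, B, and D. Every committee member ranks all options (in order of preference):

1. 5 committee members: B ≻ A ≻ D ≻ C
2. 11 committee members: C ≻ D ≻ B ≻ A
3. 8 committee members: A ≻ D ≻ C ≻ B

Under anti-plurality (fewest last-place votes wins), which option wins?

Last-place votes: A 11, C 5, B 8, D 0.
D is ranked last by the fewest voters, so D wins.

D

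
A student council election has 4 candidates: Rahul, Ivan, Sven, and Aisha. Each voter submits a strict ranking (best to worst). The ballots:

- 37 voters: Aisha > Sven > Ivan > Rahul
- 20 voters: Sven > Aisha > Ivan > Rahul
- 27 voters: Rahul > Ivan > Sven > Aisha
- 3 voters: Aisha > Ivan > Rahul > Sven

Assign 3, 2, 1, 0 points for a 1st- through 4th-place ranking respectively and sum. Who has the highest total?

Sven

Rahul: 37·0 + 20·0 + 27·3 + 3·1 = 84
Ivan: 37·1 + 20·1 + 27·2 + 3·2 = 117
Sven: 37·2 + 20·3 + 27·1 + 3·0 = 161
Aisha: 37·3 + 20·2 + 27·0 + 3·3 = 160
Sven has the highest Borda score (161).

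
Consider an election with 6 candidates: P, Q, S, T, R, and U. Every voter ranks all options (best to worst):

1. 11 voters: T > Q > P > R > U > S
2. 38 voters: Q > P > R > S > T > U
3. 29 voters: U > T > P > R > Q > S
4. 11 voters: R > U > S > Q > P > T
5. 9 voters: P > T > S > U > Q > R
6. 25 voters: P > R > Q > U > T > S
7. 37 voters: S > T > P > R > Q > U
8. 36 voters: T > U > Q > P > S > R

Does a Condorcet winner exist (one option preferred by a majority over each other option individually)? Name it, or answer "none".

T

T vs P: 113–83 for T.
T vs Q: 122–74 for T.
T vs S: 110–86 for T.
T vs R: 122–74 for T.
T vs U: 131–65 for T.
T beats every other option head-to-head.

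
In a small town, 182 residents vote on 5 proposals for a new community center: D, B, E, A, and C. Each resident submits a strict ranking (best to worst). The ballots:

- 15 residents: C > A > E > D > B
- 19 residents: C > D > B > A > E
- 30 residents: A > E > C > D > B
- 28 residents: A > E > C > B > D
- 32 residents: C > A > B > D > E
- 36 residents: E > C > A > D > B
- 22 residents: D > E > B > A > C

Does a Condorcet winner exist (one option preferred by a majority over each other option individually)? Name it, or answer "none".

Checking pairwise contests:
E beats D 109–73.
D beats B 122–60.
A beats E 124–58.
C beats A 102–80.
E beats C 116–66.
Every option loses at least one head-to-head, so there is no Condorcet winner.

none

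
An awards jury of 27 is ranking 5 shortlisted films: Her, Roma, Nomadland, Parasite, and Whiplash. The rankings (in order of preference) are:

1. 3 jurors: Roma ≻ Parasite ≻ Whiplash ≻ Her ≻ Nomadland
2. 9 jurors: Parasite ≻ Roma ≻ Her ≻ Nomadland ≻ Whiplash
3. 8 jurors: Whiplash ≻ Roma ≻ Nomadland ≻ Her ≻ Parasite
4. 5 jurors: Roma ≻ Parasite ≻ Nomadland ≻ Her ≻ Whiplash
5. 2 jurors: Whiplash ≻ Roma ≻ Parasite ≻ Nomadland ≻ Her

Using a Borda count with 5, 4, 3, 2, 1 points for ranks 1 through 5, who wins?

Roma

Her: 3·2 + 9·3 + 8·2 + 5·2 + 2·1 = 61
Roma: 3·5 + 9·4 + 8·4 + 5·5 + 2·4 = 116
Nomadland: 3·1 + 9·2 + 8·3 + 5·3 + 2·2 = 64
Parasite: 3·4 + 9·5 + 8·1 + 5·4 + 2·3 = 91
Whiplash: 3·3 + 9·1 + 8·5 + 5·1 + 2·5 = 73
Roma has the highest Borda score (116).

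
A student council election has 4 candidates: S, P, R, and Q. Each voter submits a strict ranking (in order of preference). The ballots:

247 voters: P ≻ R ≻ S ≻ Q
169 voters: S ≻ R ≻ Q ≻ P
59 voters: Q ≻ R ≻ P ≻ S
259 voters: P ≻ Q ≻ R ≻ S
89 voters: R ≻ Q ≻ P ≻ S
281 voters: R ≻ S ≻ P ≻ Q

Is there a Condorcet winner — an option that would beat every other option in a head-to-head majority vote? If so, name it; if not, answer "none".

R vs S: 935–169 for R.
R vs P: 598–506 for R.
R vs Q: 786–318 for R.
R beats every other option head-to-head.

R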